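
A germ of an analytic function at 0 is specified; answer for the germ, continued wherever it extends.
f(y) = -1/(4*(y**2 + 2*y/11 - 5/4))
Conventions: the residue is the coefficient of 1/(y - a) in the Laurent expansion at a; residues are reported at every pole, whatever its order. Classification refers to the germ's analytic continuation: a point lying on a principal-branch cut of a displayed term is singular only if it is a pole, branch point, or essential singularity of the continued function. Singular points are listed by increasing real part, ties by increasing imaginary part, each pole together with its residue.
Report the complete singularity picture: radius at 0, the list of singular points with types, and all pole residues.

Radius of convergence at 0: -1/11 + (1/22)*sqrt(609).
At -1/11 - (1/22)*sqrt(609): a pole of order 1; residue (11/2436)*sqrt(609).
At -1/11 + (1/22)*sqrt(609): a pole of order 1; residue -(11/2436)*sqrt(609).

Denominator factor (y**2 + 2*y/11 - 5/4): discriminant 609/121, real irrational roots -1/11 + (1/22)*sqrt(609) and -1/11 - (1/22)*sqrt(609); poles of order 1, moduli -1/11 + (1/22)*sqrt(609) and 1/11 + (1/22)*sqrt(609).
The radius of convergence is the smallest modulus among the singular points: -1/11 + (1/22)*sqrt(609).
The factor y**2 + 2*y/11 - 5/4 splits as (y - a)(y - a') with a = -1/11 - (1/22)*sqrt(609), a' = -1/11 + (1/22)*sqrt(609). At the order-1 pole a set g(y) = (y - a)*f(y) = [-1/4] / (y - a').
Simple pole: residue = g(a) at a = -1/11 - (1/22)*sqrt(609), which is (11/2436)*sqrt(609).
The factor y**2 + 2*y/11 - 5/4 splits as (y - a)(y - a') with a = -1/11 + (1/22)*sqrt(609), a' = -1/11 - (1/22)*sqrt(609). At the order-1 pole a set g(y) = (y - a)*f(y) = [-1/4] / (y - a').
Simple pole: residue = g(a) at a = -1/11 + (1/22)*sqrt(609), which is -(11/2436)*sqrt(609).
List the singular points by increasing real part (a conjugate pair: the negative imaginary part first).


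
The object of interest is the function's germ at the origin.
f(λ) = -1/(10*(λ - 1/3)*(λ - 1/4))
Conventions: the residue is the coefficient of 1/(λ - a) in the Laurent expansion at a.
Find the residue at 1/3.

The residue is -6/5.

At the order-1 pole 1/3 set g(λ) = (λ - (1/3))*f(λ) = -1/(10*(λ - 1/4)).
Simple pole: residue = g(a) at a = 1/3, which is -6/5.


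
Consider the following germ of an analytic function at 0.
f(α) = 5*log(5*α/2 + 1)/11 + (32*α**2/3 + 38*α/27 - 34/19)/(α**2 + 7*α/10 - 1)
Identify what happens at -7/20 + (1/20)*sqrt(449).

The point is a pole of order 1.

The denominator factor α**2 + 7*α/10 - 1 vanishes at -7/20 + (1/20)*sqrt(449) and appears to the power 1; the numerator there equals 282097/25650 - (409/1350)*sqrt(449), nonzero, and no other factor vanishes.
The branch terms are analytic at this point.
Hence a pole whose order is the multiplicity, 1.


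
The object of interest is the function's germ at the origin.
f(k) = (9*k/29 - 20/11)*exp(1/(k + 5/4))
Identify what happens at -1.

The point is a regular point.

There is no denominator, hence no pole anywhere.
The essential point of exp(1/(k - (-5/4))) is -5/4, not -1.
So the germ continues analytically to -1.


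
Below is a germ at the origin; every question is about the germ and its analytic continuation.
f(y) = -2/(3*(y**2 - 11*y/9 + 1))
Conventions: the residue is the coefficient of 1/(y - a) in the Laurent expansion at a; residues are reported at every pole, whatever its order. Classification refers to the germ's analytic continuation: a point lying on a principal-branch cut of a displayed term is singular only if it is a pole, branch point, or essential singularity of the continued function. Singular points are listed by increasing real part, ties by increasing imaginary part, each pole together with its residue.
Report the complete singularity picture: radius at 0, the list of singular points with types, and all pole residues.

Radius of convergence at 0: 1.
At (11/18) - ((1/18)*sqrt(203))*i: a pole of order 1; residue -((6/203)*sqrt(203))*i.
At (11/18) + ((1/18)*sqrt(203))*i: a pole of order 1; residue ((6/203)*sqrt(203))*i.

Denominator factor (y**2 - 11*y/9 + 1): discriminant -203/81, complex-conjugate roots (11/18) + ((1/18)*sqrt(203))*i and (11/18) - ((1/18)*sqrt(203))*i; poles of order 1, moduli 1 and 1.
The radius of convergence is the smallest modulus among the singular points: 1.
The factor y**2 - 11*y/9 + 1 splits as (y - a)(y - a') with a = (11/18) - ((1/18)*sqrt(203))*i, a' = (11/18) + ((1/18)*sqrt(203))*i. At the order-1 pole a set g(y) = (y - a)*f(y) = [-2/3] / (y - a').
Simple pole: residue = g(a) at a = (11/18) - ((1/18)*sqrt(203))*i, which is -((6/203)*sqrt(203))*i.
The factor y**2 - 11*y/9 + 1 splits as (y - a)(y - a') with a = (11/18) + ((1/18)*sqrt(203))*i, a' = (11/18) - ((1/18)*sqrt(203))*i. At the order-1 pole a set g(y) = (y - a)*f(y) = [-2/3] / (y - a').
Simple pole: residue = g(a) at a = (11/18) + ((1/18)*sqrt(203))*i, which is ((6/203)*sqrt(203))*i.
List the singular points by increasing real part (a conjugate pair: the negative imaginary part first).


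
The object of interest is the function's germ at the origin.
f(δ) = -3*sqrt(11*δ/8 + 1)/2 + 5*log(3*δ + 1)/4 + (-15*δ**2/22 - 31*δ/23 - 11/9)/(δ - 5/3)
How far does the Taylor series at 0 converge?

The radius of convergence is 1/3.

Denominator factor (δ - 5/3): pole of order 1 at 5/3, modulus 5/3.
Branch term (5/4)*log(1 - δ/(-1/3)): its argument vanishes at δ = -1/3, a logarithmic branch point, modulus 1/3.
Branch term (-3/2)*sqrt(1 - δ/(-8/11)): its argument vanishes at δ = -8/11, a square-root branch point, modulus 8/11.
The radius of convergence is the smallest modulus among the singular points: 1/3.


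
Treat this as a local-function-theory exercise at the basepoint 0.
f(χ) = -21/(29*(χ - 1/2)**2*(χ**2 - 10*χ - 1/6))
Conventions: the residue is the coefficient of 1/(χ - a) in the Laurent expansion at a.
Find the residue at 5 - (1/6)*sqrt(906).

The residue is 13608/100949 + (68670/15243299)*sqrt(906).

The factor χ**2 - 10*χ - 1/6 splits as (χ - a)(χ - a') with a = 5 - (1/6)*sqrt(906), a' = 5 + (1/6)*sqrt(906). At the order-1 pole a set g(χ) = (χ - a)*f(χ) = [-21/(29*(χ - 1/2)**2)] / (χ - a').
Simple pole: residue = g(a) at a = 5 - (1/6)*sqrt(906), which is 13608/100949 + (68670/15243299)*sqrt(906).


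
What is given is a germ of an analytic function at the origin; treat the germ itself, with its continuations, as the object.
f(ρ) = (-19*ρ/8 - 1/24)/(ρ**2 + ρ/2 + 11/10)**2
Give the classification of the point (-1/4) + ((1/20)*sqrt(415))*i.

The point is a pole of order 2.

The denominator factor ρ**2 + ρ/2 + 11/10 vanishes at (-1/4) + ((1/20)*sqrt(415))*i and appears to the power 2; the numerator there equals (53/96) - ((19/160)*sqrt(415))*i, nonzero, and no other factor vanishes.
Hence a pole whose order is the multiplicity, 2.


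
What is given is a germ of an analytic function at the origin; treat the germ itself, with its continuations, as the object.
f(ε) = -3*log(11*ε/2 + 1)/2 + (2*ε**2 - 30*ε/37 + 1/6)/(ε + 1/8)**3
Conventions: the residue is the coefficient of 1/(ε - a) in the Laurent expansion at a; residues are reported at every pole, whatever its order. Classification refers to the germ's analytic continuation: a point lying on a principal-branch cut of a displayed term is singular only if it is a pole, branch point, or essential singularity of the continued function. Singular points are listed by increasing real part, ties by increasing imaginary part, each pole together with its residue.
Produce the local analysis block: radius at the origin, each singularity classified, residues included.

Denominator factor (ε + 1/8)^3: pole of order 3 at -1/8, modulus 1/8.
Branch term (-3/2)*log(1 - ε/(-2/11)): its argument vanishes at ε = -2/11, a logarithmic branch point, modulus 2/11.
The radius of convergence is the smallest modulus among the singular points: 1/8.
The branch term is analytic at -1/8 and contributes nothing to the residue; only the rational part matters.
At the order-3 pole -1/8 set g(ε) = (ε - (-1/8))^3*(rational part) = 2*ε**2 - 30*ε/37 + 1/6.
Order-3 pole: residue = g''(a)/2; g''(-1/8) = 4, so the residue is 2.
List the singular points by increasing real part (a conjugate pair: the negative imaginary part first).

Radius of convergence at 0: 1/8.
At -2/11: a logarithmic branch point.
At -1/8: a pole of order 3; residue 2.


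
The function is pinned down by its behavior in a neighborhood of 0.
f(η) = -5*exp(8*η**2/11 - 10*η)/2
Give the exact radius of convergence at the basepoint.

The radius of convergence is infinite.

The factor exp(8*η**2/11 - 10*η) is entire and contributes no finite singular point.
The polynomial part has no poles.
No finite singular points: the Taylor series at 0 converges everywhere.


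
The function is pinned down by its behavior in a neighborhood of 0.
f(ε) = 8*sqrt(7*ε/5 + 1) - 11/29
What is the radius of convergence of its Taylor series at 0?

The radius of convergence is 5/7.

Branch term (8)*sqrt(1 - ε/(-5/7)): its argument vanishes at ε = -5/7, a square-root branch point, modulus 5/7.
The radius of convergence is the smallest modulus among the singular points: 5/7.


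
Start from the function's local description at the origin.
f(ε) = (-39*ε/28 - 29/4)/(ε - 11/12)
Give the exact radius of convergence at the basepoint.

Denominator factor (ε - 11/12): pole of order 1 at 11/12, modulus 11/12.
The radius of convergence is the smallest modulus among the singular points: 11/12.

The radius of convergence is 11/12.


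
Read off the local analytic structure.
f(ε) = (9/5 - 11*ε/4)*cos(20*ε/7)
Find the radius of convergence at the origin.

The radius of convergence is infinite.

The factor cos(20*ε/7) is entire and contributes no finite singular point.
The polynomial part has no poles.
No finite singular points: the Taylor series at 0 converges everywhere.


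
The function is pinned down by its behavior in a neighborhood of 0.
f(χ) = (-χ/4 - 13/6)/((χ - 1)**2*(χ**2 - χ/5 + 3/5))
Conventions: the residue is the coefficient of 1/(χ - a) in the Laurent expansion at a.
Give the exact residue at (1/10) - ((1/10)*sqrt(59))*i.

The factor χ**2 - χ/5 + 3/5 splits as (χ - a)(χ - a') with a = (1/10) - ((1/10)*sqrt(59))*i, a' = (1/10) + ((1/10)*sqrt(59))*i. At the order-1 pole a set g(χ) = (χ - a)*f(χ) = [(-χ/4 - 13/6)/(χ - 1)**2] / (χ - a').
Simple pole: residue = g(a) at a = (1/10) - ((1/10)*sqrt(59))*i, which is (-50/49) - ((325/34692)*sqrt(59))*i.

The residue is (-50/49) - ((325/34692)*sqrt(59))*i.


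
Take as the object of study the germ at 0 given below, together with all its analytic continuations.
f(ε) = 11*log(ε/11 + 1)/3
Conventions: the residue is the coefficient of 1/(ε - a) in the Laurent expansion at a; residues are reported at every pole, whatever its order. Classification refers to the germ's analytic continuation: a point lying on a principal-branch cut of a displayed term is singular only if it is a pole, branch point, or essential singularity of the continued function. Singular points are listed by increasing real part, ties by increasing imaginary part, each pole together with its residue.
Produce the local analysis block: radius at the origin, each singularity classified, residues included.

Branch term (11/3)*log(1 - ε/(-11)): its argument vanishes at ε = -11, a logarithmic branch point, modulus 11.
The radius of convergence is the smallest modulus among the singular points: 11.

Radius of convergence at 0: 11.
At -11: a logarithmic branch point.


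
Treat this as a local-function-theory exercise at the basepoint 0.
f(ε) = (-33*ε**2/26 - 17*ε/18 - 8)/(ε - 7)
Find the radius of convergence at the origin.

The radius of convergence is 7.

Denominator factor (ε - 7): pole of order 1 at 7, modulus 7.
The radius of convergence is the smallest modulus among the singular points: 7.


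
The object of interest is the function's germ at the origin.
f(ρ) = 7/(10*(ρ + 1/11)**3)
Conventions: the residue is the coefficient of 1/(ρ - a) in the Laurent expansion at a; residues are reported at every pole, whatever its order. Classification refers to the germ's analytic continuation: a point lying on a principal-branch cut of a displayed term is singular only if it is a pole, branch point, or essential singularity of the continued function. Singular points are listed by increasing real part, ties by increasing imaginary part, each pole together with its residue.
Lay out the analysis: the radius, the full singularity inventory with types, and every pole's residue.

Radius of convergence at 0: 1/11.
At -1/11: a pole of order 3; residue 0.

Denominator factor (ρ + 1/11)^3: pole of order 3 at -1/11, modulus 1/11.
The radius of convergence is the smallest modulus among the singular points: 1/11.
At the order-3 pole -1/11 set g(ρ) = (ρ - (-1/11))^3*f(ρ) = 7/10.
Order-3 pole: residue = g''(a)/2; g''(-1/11) = 0, so the residue is 0.


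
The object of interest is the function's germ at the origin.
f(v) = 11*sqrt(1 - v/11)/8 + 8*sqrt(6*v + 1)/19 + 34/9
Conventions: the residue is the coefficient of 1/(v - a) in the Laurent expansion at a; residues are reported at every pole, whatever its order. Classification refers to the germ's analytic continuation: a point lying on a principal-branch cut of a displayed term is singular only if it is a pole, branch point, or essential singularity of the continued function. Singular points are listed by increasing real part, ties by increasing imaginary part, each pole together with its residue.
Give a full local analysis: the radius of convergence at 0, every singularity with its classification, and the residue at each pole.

Branch term (8/19)*sqrt(1 - v/(-1/6)): its argument vanishes at v = -1/6, a square-root branch point, modulus 1/6.
Branch term (11/8)*sqrt(1 - v/(11)): its argument vanishes at v = 11, a square-root branch point, modulus 11.
The radius of convergence is the smallest modulus among the singular points: 1/6.
List the singular points by increasing real part (a conjugate pair: the negative imaginary part first).

Radius of convergence at 0: 1/6.
At -1/6: an algebraic (square-root) branch point.
At 11: an algebraic (square-root) branch point.


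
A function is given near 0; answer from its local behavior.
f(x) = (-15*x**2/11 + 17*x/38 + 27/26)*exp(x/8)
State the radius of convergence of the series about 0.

The factor exp(x/8) is entire and contributes no finite singular point.
The polynomial part has no poles.
No finite singular points: the Taylor series at 0 converges everywhere.

The radius of convergence is infinite.


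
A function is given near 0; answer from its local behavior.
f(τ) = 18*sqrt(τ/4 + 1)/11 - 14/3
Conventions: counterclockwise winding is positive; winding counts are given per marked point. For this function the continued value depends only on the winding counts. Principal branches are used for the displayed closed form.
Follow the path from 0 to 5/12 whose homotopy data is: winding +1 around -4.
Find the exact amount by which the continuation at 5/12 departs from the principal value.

The rational part is single-valued and drops out of the difference; each branch term changes only by its own monodromy.
(18/11)*sqrt(1 - τ/(-4)): winding +1 is odd, the square root flips sign, contributing -2*(18/11)*sqrt(1 - (5/12)/(-4)) = -2*(18/11)*sqrt(53/48) = -(3/11)*sqrt(159).
Summing the contributions at τ = 5/12 gives -(3/11)*sqrt(159).

Continued minus principal equals -(3/11)*sqrt(159).


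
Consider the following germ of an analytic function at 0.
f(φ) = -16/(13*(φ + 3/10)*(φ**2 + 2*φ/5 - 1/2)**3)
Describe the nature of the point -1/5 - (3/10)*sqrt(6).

The point is a pole of order 3.

The denominator factor φ**2 + 2*φ/5 - 1/2 vanishes at -1/5 - (3/10)*sqrt(6) and appears to the power 3; the numerator there equals -16/13, nonzero, and no other factor vanishes.
Hence a pole whose order is the multiplicity, 3.


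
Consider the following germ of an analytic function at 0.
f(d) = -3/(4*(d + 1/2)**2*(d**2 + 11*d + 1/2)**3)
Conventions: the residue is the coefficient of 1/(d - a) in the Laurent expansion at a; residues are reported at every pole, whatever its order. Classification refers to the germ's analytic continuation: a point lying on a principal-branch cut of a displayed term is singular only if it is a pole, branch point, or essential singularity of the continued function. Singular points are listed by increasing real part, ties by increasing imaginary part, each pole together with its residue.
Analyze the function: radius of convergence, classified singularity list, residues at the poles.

Denominator factor (d + 1/2)^2: pole of order 2 at -1/2, modulus 1/2.
Denominator factor (d**2 + 11*d + 1/2)^3: discriminant 119, real irrational roots -11/2 + (1/2)*sqrt(119) and -11/2 - (1/2)*sqrt(119); poles of order 3, moduli 11/2 - (1/2)*sqrt(119) and 11/2 + (1/2)*sqrt(119).
The radius of convergence is the smallest modulus among the singular points: 11/2 - (1/2)*sqrt(119).
The factor d**2 + 11*d + 1/2 splits as (d - a)(d - a') with a = -11/2 - (1/2)*sqrt(119), a' = -11/2 + (1/2)*sqrt(119). At the order-3 pole a set g(d) = (d - a)^3*f(d) = [-3/(4*(d + 1/2)**2)] / (d - a')^3.
Order-3 pole: residue = g''(a)/2; g''(-11/2 - (1/2)*sqrt(119)) = -5760/130321 + (889822620/219611606039)*sqrt(119), so the residue is -2880/130321 + (444911310/219611606039)*sqrt(119).
At the order-2 pole -1/2 set g(d) = (d - (-1/2))^2*f(d) = -3/(4*(d**2 + 11*d + 1/2)**3).
Order-2 pole: residue = g'(a); g'(-1/2) = 5760/130321, so the residue is 5760/130321.
The factor d**2 + 11*d + 1/2 splits as (d - a)(d - a') with a = -11/2 + (1/2)*sqrt(119), a' = -11/2 - (1/2)*sqrt(119). At the order-3 pole a set g(d) = (d - a)^3*f(d) = [-3/(4*(d + 1/2)**2)] / (d - a')^3.
Order-3 pole: residue = g''(a)/2; g''(-11/2 + (1/2)*sqrt(119)) = -5760/130321 - (889822620/219611606039)*sqrt(119), so the residue is -2880/130321 - (444911310/219611606039)*sqrt(119).
List the singular points by increasing real part (a conjugate pair: the negative imaginary part first).

Radius of convergence at 0: 11/2 - (1/2)*sqrt(119).
At -11/2 - (1/2)*sqrt(119): a pole of order 3; residue -2880/130321 + (444911310/219611606039)*sqrt(119).
At -1/2: a pole of order 2; residue 5760/130321.
At -11/2 + (1/2)*sqrt(119): a pole of order 3; residue -2880/130321 - (444911310/219611606039)*sqrt(119).


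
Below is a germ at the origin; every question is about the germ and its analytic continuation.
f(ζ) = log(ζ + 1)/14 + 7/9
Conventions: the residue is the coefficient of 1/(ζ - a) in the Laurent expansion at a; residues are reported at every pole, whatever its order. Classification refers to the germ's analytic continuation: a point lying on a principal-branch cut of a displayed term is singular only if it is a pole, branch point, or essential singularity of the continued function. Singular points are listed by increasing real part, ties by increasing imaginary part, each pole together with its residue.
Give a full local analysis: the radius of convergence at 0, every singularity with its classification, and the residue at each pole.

Radius of convergence at 0: 1.
At -1: a logarithmic branch point.

Branch term (1/14)*log(1 - ζ/(-1)): its argument vanishes at ζ = -1, a logarithmic branch point, modulus 1.
The radius of convergence is the smallest modulus among the singular points: 1.


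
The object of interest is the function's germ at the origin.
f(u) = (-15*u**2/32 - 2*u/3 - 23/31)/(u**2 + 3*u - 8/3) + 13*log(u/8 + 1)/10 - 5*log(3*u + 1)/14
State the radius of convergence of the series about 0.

The radius of convergence is 1/3.

Denominator factor (u**2 + 3*u - 8/3): discriminant 59/3, real irrational roots -3/2 + (1/6)*sqrt(177) and -3/2 - (1/6)*sqrt(177); poles of order 1, moduli -3/2 + (1/6)*sqrt(177) and 3/2 + (1/6)*sqrt(177).
Branch term (-5/14)*log(1 - u/(-1/3)): its argument vanishes at u = -1/3, a logarithmic branch point, modulus 1/3.
Branch term (13/10)*log(1 - u/(-8)): its argument vanishes at u = -8, a logarithmic branch point, modulus 8.
The radius of convergence is the smallest modulus among the singular points: 1/3.


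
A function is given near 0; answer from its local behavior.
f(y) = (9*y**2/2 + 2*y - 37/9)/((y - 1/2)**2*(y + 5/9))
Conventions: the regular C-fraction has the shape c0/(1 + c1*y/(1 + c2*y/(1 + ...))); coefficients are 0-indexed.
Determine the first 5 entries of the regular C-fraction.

The regular C-fraction coefficients are [-148/5, -317/185, -40235/23458, 5965843/1962230, -214377273/499034705].

Taylor coefficients (expand at 0): a_0 = -148/5, a_1 = -1268/25, a_2 = -21738/125, a_3 = -207358/625, a_4 = -2878778/3125.
c0 = a_0 = -148/5. Peel one level at a time: if S = 1 + c*y/S' with S'(0) = 1, then c is the y-coefficient of S and S' = c*y/(S - 1).
S_1 = c0/f = 1 + (-317/185)*y + (-8047/2738)*y^2 + ...; c1 = -317/185.
S_2 = c1*y/(S_1 - 1) = 1 + (-40235/23458)*y + (2096107/401956)*y^2 + ...; c2 = -40235/23458.
S_3 = c2*y/(S_2 - 1) = 1 + (5965843/1962230)*y + (25021953/19158050)*y^2 + ...; c3 = 5965843/1962230.
S_4 = c3*y/(S_3 - 1) = 1 + (-214377273/499034705)*y + ...; c4 = -214377273/499034705.


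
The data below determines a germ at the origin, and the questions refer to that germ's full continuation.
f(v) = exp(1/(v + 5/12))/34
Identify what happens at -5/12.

The exponent 1/(v - (-5/12)) has a pole at -5/12, so exp(1/(v - (-5/12))) takes every nonzero value near it: an essential singularity (not a pole of any order).

The point is an essential singularity.


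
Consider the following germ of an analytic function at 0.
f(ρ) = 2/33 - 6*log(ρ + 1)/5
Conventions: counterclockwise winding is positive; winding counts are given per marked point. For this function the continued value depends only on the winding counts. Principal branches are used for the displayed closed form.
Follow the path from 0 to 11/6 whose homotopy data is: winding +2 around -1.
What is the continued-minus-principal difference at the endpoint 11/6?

The rational part is single-valued and drops out of the difference; each branch term changes only by its own monodromy.
(-6/5)*log(1 - ρ/(-1)): each positive loop around -1 adds 2*pi*i to the log, so winding +2 contributes (-6/5)*(2)*2*pi*i = -(24/5)*pi*i.
Summing the contributions at ρ = 11/6 gives -(24/5)*pi*i.

Continued minus principal equals -(24/5)*pi*i.


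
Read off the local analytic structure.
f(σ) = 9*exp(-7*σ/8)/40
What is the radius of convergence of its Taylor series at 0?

The factor exp(-7*σ/8) is entire and contributes no finite singular point.
The polynomial part has no poles.
No finite singular points: the Taylor series at 0 converges everywhere.

The radius of convergence is infinite.


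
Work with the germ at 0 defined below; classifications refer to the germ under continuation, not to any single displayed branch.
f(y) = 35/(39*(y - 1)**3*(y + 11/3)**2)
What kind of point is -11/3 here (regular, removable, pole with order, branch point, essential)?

The point is a pole of order 2.

The denominator factor y + 11/3 vanishes at -11/3 and appears to the power 2; the numerator there equals 35/39, nonzero, and no other factor vanishes.
Hence a pole whose order is the multiplicity, 2.


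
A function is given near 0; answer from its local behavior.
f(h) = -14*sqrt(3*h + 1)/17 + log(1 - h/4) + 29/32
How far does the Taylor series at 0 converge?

The radius of convergence is 1/3.

Branch term (-14/17)*sqrt(1 - h/(-1/3)): its argument vanishes at h = -1/3, a square-root branch point, modulus 1/3.
Branch term (1)*log(1 - h/(4)): its argument vanishes at h = 4, a logarithmic branch point, modulus 4.
The radius of convergence is the smallest modulus among the singular points: 1/3.


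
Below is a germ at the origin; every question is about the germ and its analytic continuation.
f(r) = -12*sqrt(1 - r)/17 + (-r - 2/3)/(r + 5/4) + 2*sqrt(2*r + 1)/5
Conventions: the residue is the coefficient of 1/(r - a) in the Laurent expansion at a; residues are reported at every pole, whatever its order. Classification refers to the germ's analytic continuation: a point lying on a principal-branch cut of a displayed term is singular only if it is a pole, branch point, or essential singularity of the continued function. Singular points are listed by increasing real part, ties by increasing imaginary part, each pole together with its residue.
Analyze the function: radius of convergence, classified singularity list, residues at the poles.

Radius of convergence at 0: 1/2.
At -5/4: a pole of order 1; residue 7/12.
At -1/2: an algebraic (square-root) branch point.
At 1: an algebraic (square-root) branch point.

Denominator factor (r + 5/4): pole of order 1 at -5/4, modulus 5/4.
Branch term (2/5)*sqrt(1 - r/(-1/2)): its argument vanishes at r = -1/2, a square-root branch point, modulus 1/2.
Branch term (-12/17)*sqrt(1 - r/(1)): its argument vanishes at r = 1, a square-root branch point, modulus 1.
The radius of convergence is the smallest modulus among the singular points: 1/2.
The branch terms are analytic at -5/4 and contribute nothing to the residue; only the rational part matters.
At the order-1 pole -5/4 set g(r) = (r - (-5/4))*(rational part) = -r - 2/3.
Simple pole: residue = g(a) at a = -5/4, which is 7/12.
List the singular points by increasing real part (a conjugate pair: the negative imaginary part first).


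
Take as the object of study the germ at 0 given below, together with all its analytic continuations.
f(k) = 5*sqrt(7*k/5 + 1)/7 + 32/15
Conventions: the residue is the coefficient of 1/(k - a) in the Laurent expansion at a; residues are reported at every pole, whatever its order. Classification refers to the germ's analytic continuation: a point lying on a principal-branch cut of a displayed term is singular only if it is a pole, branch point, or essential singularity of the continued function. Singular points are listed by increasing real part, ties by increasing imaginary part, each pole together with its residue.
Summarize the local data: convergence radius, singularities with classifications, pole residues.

Branch term (5/7)*sqrt(1 - k/(-5/7)): its argument vanishes at k = -5/7, a square-root branch point, modulus 5/7.
The radius of convergence is the smallest modulus among the singular points: 5/7.

Radius of convergence at 0: 5/7.
At -5/7: an algebraic (square-root) branch point.


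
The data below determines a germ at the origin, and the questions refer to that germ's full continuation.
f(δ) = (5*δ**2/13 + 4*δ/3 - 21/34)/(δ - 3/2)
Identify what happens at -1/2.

The point is a regular point.

Denominator factors: δ - 3/2 = -2 at δ = -1/2 — none vanishes.
So the germ continues analytically to -1/2.


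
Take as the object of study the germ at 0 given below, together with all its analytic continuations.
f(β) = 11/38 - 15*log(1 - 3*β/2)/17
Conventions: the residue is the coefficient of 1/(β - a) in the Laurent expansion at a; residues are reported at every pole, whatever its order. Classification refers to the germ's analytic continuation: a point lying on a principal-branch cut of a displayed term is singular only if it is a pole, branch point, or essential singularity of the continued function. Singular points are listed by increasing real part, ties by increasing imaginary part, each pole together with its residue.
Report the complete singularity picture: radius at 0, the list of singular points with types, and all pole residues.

Radius of convergence at 0: 2/3.
At 2/3: a logarithmic branch point.

Branch term (-15/17)*log(1 - β/(2/3)): its argument vanishes at β = 2/3, a logarithmic branch point, modulus 2/3.
The radius of convergence is the smallest modulus among the singular points: 2/3.


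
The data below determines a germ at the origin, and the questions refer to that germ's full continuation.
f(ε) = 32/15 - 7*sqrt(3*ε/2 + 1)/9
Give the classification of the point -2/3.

The point is an algebraic (square-root) branch point.

The term (-7/9)*sqrt(1 - ε/(-2/3)) has argument 1 - -2/3/(-2/3) = 0 at -2/3: a square-root (algebraic, two-sheeted) branch point; the remaining terms are analytic or single-valued there.


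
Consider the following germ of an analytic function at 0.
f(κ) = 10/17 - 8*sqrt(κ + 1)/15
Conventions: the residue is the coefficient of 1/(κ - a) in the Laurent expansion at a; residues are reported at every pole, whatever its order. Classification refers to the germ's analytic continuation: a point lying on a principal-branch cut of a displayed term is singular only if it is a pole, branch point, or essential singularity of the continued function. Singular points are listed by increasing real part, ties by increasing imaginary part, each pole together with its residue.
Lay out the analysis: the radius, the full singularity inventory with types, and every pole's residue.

Branch term (-8/15)*sqrt(1 - κ/(-1)): its argument vanishes at κ = -1, a square-root branch point, modulus 1.
The radius of convergence is the smallest modulus among the singular points: 1.

Radius of convergence at 0: 1.
At -1: an algebraic (square-root) branch point.


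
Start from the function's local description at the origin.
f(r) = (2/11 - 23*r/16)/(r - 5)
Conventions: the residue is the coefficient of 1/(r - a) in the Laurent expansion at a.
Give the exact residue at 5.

At the order-1 pole 5 set g(r) = (r - (5))*f(r) = 2/11 - 23*r/16.
Simple pole: residue = g(a) at a = 5, which is -1233/176.

The residue is -1233/176.


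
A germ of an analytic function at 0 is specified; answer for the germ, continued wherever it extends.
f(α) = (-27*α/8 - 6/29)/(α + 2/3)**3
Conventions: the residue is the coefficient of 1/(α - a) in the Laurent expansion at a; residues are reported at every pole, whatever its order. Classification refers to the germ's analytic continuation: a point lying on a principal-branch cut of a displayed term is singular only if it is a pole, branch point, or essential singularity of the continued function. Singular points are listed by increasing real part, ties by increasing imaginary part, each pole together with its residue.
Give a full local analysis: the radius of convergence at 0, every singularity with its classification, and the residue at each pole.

Denominator factor (α + 2/3)^3: pole of order 3 at -2/3, modulus 2/3.
The radius of convergence is the smallest modulus among the singular points: 2/3.
At the order-3 pole -2/3 set g(α) = (α - (-2/3))^3*f(α) = -27*α/8 - 6/29.
Order-3 pole: residue = g''(a)/2; g''(-2/3) = 0, so the residue is 0.

Radius of convergence at 0: 2/3.
At -2/3: a pole of order 3; residue 0.


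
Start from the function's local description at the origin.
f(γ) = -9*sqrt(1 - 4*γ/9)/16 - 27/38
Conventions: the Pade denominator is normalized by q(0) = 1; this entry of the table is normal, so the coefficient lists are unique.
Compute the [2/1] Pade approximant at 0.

The Pade approximant has numerator coefficients [-387/304, 31/76, -1/72]; denominator coefficients [1, -2/9].

Taylor coefficients needed (expand at 0): a_0 = -387/304, a_1 = 1/8, a_2 = 1/72, a_3 = 1/324.
Write the denominator as Q(γ) = 1 + q1*γ. Requiring Q*f - P = O(γ^4) with deg P <= 2 kills the coefficients of γ^3..γ^3 in Q*f:
  γ^3: a_3 + q1*a_2 = 0, i.e. 1/324 + (1/72)*q1 = 0.
Solving this linear system: q1 = -2/9.
The numerator is Q*f truncated at degree 2: P0 = a_0 = -387/304; P1 = a_1 + q1*a_0 = 31/76; P2 = a_2 + q1*a_1 = -1/72.


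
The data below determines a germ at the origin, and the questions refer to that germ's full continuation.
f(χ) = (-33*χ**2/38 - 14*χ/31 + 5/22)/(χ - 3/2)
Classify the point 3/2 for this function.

The denominator factor χ - 3/2 vanishes at 3/2 and appears to the power 1; the numerator there equals -124609/51832, nonzero, and no other factor vanishes.
Hence a pole whose order is the multiplicity, 1.

The point is a pole of order 1.


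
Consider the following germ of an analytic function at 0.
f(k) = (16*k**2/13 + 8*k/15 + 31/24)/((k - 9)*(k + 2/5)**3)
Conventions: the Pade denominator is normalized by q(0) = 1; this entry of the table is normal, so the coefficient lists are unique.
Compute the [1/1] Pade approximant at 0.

Taylor coefficients needed (expand at 0): a_0 = -3875/1728, a_1 = 486575/31104, a_2 = -141103325/1819584.
Write the denominator as Q(k) = 1 + q1*k. Requiring Q*f - P = O(k^3) with deg P <= 1 kills the coefficients of k^2..k^2 in Q*f:
  k^2: a_2 + q1*a_1 = 0, i.e. -141103325/1819584 + (486575/31104)*q1 = 0.
Solving this linear system: q1 = 11288266/2277171.
The numerator is Q*f truncated at degree 1: P0 = a_0 = -3875/1728; P1 = a_1 + q1*a_0 = 3958739825/874433664.

The Pade approximant has numerator coefficients [-3875/1728, 3958739825/874433664]; denominator coefficients [1, 11288266/2277171].


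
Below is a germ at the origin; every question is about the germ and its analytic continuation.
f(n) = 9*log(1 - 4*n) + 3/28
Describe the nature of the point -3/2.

There is no denominator, hence no pole anywhere.
Branch term log(1 - n/(1/4)): argument at -3/2 is 7, nonzero, so -3/2 is not its branch point (a point on a principal cut is still regular for the continued germ).
So the germ continues analytically to -3/2.

The point is a regular point.


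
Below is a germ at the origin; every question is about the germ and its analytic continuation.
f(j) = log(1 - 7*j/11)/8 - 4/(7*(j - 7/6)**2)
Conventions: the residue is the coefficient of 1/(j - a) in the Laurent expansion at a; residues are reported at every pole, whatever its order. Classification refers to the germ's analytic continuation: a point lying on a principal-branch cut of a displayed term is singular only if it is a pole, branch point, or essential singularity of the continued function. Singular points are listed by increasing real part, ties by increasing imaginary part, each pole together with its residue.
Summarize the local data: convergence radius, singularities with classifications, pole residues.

Radius of convergence at 0: 7/6.
At 7/6: a pole of order 2; residue 0.
At 11/7: a logarithmic branch point.

Denominator factor (j - 7/6)^2: pole of order 2 at 7/6, modulus 7/6.
Branch term (1/8)*log(1 - j/(11/7)): its argument vanishes at j = 11/7, a logarithmic branch point, modulus 11/7.
The radius of convergence is the smallest modulus among the singular points: 7/6.
The branch term is analytic at 7/6 and contributes nothing to the residue; only the rational part matters.
At the order-2 pole 7/6 set g(j) = (j - (7/6))^2*(rational part) = -4/7.
Order-2 pole: residue = g'(a); g'(7/6) = 0, so the residue is 0.
List the singular points by increasing real part (a conjugate pair: the negative imaginary part first).


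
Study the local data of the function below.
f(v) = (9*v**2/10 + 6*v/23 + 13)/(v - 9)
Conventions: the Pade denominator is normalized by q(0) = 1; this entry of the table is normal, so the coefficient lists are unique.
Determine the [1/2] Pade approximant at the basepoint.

The Pade approximant has numerator coefficients [-13/9, -928273/4108237]; denominator coefficients [1, 40594/1607571, -466831/5358570].

Taylor coefficients needed (expand at 0): a_0 = -13/9, a_1 = -353/1863, a_2 = -20297/167670, a_3 = -20297/1509030.
Write the denominator as Q(v) = 1 + q1*v + q2*v^2. Requiring Q*f - P = O(v^4) with deg P <= 1 kills the coefficients of v^2..v^3 in Q*f:
  v^2: a_2 + q1*a_1 + q2*a_0 = 0, i.e. -20297/167670 + (-353/1863)*q1 + (-13/9)*q2 = 0.
  v^3: a_3 + q1*a_2 + q2*a_1 = 0, i.e. -20297/1509030 + (-20297/167670)*q1 + (-353/1863)*q2 = 0.
Solving this linear system: q1 = 40594/1607571, q2 = -466831/5358570.
The numerator is Q*f truncated at degree 1: P0 = a_0 = -13/9; P1 = a_1 + q1*a_0 = -928273/4108237.


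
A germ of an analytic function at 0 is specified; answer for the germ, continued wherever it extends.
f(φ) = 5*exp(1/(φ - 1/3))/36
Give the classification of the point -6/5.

There is no denominator, hence no pole anywhere.
The essential point of exp(1/(φ - (1/3))) is 1/3, not -6/5.
So the germ continues analytically to -6/5.

The point is a regular point.


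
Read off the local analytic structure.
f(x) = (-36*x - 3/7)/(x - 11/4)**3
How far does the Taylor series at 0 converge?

The radius of convergence is 11/4.

Denominator factor (x - 11/4)^3: pole of order 3 at 11/4, modulus 11/4.
The radius of convergence is the smallest modulus among the singular points: 11/4.


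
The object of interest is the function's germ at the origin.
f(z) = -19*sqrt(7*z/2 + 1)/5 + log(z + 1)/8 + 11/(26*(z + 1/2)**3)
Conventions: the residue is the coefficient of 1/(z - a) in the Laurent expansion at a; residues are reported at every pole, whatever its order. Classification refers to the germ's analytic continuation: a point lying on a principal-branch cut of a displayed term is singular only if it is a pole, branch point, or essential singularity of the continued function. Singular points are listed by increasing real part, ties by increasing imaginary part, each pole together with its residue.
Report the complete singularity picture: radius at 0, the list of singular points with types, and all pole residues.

Radius of convergence at 0: 2/7.
At -1: a logarithmic branch point.
At -1/2: a pole of order 3; residue 0.
At -2/7: an algebraic (square-root) branch point.

Denominator factor (z + 1/2)^3: pole of order 3 at -1/2, modulus 1/2.
Branch term (-19/5)*sqrt(1 - z/(-2/7)): its argument vanishes at z = -2/7, a square-root branch point, modulus 2/7.
Branch term (1/8)*log(1 - z/(-1)): its argument vanishes at z = -1, a logarithmic branch point, modulus 1.
The radius of convergence is the smallest modulus among the singular points: 2/7.
The branch terms are analytic at -1/2 and contribute nothing to the residue; only the rational part matters.
At the order-3 pole -1/2 set g(z) = (z - (-1/2))^3*(rational part) = 11/26.
Order-3 pole: residue = g''(a)/2; g''(-1/2) = 0, so the residue is 0.
List the singular points by increasing real part (a conjugate pair: the negative imaginary part first).


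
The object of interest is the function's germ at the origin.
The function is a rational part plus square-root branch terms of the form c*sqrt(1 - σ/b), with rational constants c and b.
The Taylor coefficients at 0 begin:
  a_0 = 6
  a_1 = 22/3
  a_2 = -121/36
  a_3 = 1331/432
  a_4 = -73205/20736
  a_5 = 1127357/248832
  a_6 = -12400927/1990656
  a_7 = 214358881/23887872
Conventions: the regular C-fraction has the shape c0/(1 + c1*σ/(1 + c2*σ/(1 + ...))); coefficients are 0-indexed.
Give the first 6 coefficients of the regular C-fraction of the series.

The regular C-fraction coefficients are [6, -11/9, 121/72, 1/8, 19/24, 121/456].

Taylor coefficients (read off): a_0 = 6, a_1 = 22/3, a_2 = -121/36, a_3 = 1331/432, a_4 = -73205/20736, a_5 = 1127357/248832.
c0 = a_0 = 6. Peel one level at a time: if S = 1 + c*σ/S' with S'(0) = 1, then c is the σ-coefficient of S and S' = c*σ/(S - 1).
S_1 = c0/f = 1 + (-11/9)*σ + (1331/648)*σ^2 + ...; c1 = -11/9.
S_2 = c1*σ/(S_1 - 1) = 1 + (121/72)*σ + (-121/576)*σ^2 + ...; c2 = 121/72.
S_3 = c2*σ/(S_2 - 1) = 1 + (1/8)*σ + (-19/192)*σ^2 + ...; c3 = 1/8.
S_4 = c3*σ/(S_3 - 1) = 1 + (19/24)*σ + (-121/576)*σ^2 + ...; c4 = 19/24.
S_5 = c4*σ/(S_4 - 1) = 1 + (121/456)*σ + ...; c5 = 121/456.


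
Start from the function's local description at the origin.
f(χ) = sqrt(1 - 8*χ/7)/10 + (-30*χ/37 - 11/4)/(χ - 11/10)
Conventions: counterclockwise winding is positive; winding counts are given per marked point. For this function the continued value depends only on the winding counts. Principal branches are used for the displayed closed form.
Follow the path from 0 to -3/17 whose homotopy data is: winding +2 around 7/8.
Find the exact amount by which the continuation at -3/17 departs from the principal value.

The rational part is single-valued and drops out of the difference; each branch term changes only by its own monodromy.
(1/10)*sqrt(1 - χ/(7/8)): winding +2 is even, the square root returns to the same sheet, contribution 0.
Summing the contributions at χ = -3/17 gives 0.

Continued minus principal equals 0.


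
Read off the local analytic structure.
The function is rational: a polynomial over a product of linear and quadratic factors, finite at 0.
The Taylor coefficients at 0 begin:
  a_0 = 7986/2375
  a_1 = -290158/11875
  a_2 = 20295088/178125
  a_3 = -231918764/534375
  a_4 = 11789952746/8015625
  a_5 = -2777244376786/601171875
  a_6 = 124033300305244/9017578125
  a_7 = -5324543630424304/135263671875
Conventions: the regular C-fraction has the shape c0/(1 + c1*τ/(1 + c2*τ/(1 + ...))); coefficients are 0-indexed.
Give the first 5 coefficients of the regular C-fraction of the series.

Taylor coefficients (read off): a_0 = 7986/2375, a_1 = -290158/11875, a_2 = 20295088/178125, a_3 = -231918764/534375, a_4 = 11789952746/8015625.
c0 = a_0 = 7986/2375. Peel one level at a time: if S = 1 + c*τ/S' with S'(0) = 1, then c is the τ-coefficient of S and S' = c*τ/(S - 1).
S_1 = c0/f = 1 + (109/15)*τ + (473/25)*τ^2 + ...; c1 = 109/15.
S_2 = c1*τ/(S_1 - 1) = 1 + (-1419/545)*τ + (1182654/297025)*τ^2 + ...; c2 = -1419/545.
S_3 = c2*τ/(S_2 - 1) = 1 + (35838/23435)*τ + (108053/138675)*τ^2 + ...; c3 = 35838/23435.
S_4 = c3*τ/(S_3 - 1) = 1 + (-1070707/2101410)*τ + ...; c4 = -1070707/2101410.

The regular C-fraction coefficients are [7986/2375, 109/15, -1419/545, 35838/23435, -1070707/2101410].
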